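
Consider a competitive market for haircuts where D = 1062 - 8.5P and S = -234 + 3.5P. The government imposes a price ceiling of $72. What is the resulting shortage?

Shortage = 432

Equilibrium price would be P* = 108, so the ceiling at 72 binds.
At P = 72: D = 1062 − 8.5(72) = 450, S = -234 + 3.5(72) = 18.
Shortage = 450 − 18 = 432.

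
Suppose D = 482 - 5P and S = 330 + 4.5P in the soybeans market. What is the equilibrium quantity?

Set D = S: 482 - 5P = 330 + 4.5P.
152 = 9.5P, so P* = 16.
Q* = 482 − 5(16) = 402.

Q* = 402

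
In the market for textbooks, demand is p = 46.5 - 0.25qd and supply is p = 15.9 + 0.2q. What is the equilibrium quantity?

Set the two price expressions equal: 46.5 - 0.25q = 15.9 + 0.2q.
30.6 = 0.45q, so q* = 68.
p* = 46.5 − (0.25)(68) = 29.5.

q* = 68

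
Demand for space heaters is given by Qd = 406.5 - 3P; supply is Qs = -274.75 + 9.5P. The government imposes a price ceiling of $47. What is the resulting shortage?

Equilibrium price would be P* = 54.5, so the ceiling at 47 binds.
At P = 47: Qd = 406.5 − 3(47) = 265.5, Qs = -274.75 + 9.5(47) = 171.75.
Shortage = 265.5 − 171.75 = 93.75.

Shortage = 93.75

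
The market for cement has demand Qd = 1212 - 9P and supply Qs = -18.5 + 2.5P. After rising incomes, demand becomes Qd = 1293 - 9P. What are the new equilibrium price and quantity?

Original equilibrium: P* = 107, Q* = 249.
New equilibrium: 1293 - 9P = -18.5 + 2.5P, so 1311.5 = 11.5P and P' = 2623/23; Q' = 1293 − 9(2623/23) = 6132/23.

P' = 2623/23, Q' = 6132/23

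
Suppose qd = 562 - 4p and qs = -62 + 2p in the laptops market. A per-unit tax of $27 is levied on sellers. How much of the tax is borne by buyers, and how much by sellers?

Pre-tax equilibrium: p* = 104, q* = 146.
Tax on sellers shifts supply to qs = -62 + 2(p − 27) = -116 + 2p.
562 - 4p = -116 + 2p gives buyer price pb = 113; sellers receive ps = 113 − 27 = 86.
New quantity: q = 562 − 4(113) = 110.
Buyer burden = 113 − 104 = 9; seller burden = 104 − 86 = 18.

Buyers bear $9, sellers bear $18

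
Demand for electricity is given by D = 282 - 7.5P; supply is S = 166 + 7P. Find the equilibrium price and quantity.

P* = 8, Q* = 222

Set D = S: 282 - 7.5P = 166 + 7P.
116 = 14.5P, so P* = 8.
Q* = 282 − 7.5(8) = 222.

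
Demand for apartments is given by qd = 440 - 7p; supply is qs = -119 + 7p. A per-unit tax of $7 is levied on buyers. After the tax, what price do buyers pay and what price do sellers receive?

Pre-tax equilibrium: p* = 559/14, q* = 160.5.
Tax on buyers shifts demand to qd = 440 − 7(p + 7) = 391 - 7p.
391 - 7p = -119 + 7p gives seller price ps = 255/7; buyers pay pb = 255/7 + 7 = 304/7.
New quantity: q = 440 − 7(304/7) = 136.

Buyers pay 304/7, sellers receive 255/7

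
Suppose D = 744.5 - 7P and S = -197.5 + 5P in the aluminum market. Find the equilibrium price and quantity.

Set D = S: 744.5 - 7P = -197.5 + 5P.
942 = 12P, so P* = 78.5.
Q* = 744.5 − 7(78.5) = 195.

P* = 78.5, Q* = 195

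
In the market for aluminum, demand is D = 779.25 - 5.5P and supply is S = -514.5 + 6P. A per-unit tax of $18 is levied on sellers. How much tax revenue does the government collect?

Pre-tax equilibrium: P* = 112.5, Q* = 160.5.
Tax on sellers shifts supply to S = -514.5 + 6(P − 18) = -622.5 + 6P.
779.25 - 5.5P = -622.5 + 6P gives buyer price Pb = 5607/46; sellers receive Ps = 5607/46 − 18 = 4779/46.
New quantity: Q = 779.25 − 5.5(5607/46) = 5007/46.
Revenue = 18 × 5007/46 = 45063/23.

Tax revenue = 45063/23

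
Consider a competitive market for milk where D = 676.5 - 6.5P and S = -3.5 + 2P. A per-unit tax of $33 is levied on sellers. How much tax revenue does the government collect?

Pre-tax equilibrium: P* = 80, Q* = 156.5.
Tax on sellers shifts supply to S = -3.5 + 2(P − 33) = -69.5 + 2P.
676.5 - 6.5P = -69.5 + 2P gives buyer price Pb = 1492/17; sellers receive Ps = 1492/17 − 33 = 931/17.
New quantity: Q = 676.5 − 6.5(1492/17) = 3605/34.
Revenue = 33 × 3605/34 = 118965/34.

Tax revenue = 118965/34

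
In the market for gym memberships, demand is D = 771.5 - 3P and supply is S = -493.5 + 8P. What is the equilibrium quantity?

Set D = S: 771.5 - 3P = -493.5 + 8P.
1265 = 11P, so P* = 115.
Q* = 771.5 − 3(115) = 426.5.

Q* = 426.5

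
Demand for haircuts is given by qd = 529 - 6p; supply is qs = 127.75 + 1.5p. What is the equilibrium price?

p* = 53.5

Set qd = qs: 529 - 6p = 127.75 + 1.5p.
401.25 = 7.5p, so p* = 53.5.
q* = 529 − 6(53.5) = 208.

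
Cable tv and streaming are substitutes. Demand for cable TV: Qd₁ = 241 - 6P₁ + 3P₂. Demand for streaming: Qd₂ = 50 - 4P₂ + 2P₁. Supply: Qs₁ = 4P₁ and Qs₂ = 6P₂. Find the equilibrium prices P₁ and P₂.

P₁ = 1280/47, P₂ = 491/47

Market 1: 241 - 6P₁ + 3P₂ = 4P₁ → 10P₁ - 3P₂ = 241.
Market 2: 10P₂ - 2P₁ = 50.
Eliminating P₂: 10×(1) + 3×(2) gives 94P₁ = 2560, so P₁ = 1280/47.
Back-substitute into (2): P₂ = (50 + 2×1280/47) / 10 = 491/47.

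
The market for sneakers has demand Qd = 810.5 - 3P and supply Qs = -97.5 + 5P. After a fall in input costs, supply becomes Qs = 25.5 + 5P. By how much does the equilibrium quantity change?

Original equilibrium: P* = 113.5, Q* = 470.
New equilibrium: 810.5 - 3P = 25.5 + 5P, so 785 = 8P and P' = 98.125; Q' = 810.5 − 3(98.125) = 516.125.
Change in quantity: 516.125 − 470 = 46.125.

ΔQ = 46.125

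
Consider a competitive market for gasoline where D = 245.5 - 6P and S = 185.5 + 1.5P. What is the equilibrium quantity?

Q* = 197.5

Set D = S: 245.5 - 6P = 185.5 + 1.5P.
60 = 7.5P, so P* = 8.
Q* = 245.5 − 6(8) = 197.5.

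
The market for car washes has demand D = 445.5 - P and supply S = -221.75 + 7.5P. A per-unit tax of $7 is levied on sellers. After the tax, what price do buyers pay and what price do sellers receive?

Buyers pay 2879/34, sellers receive 2641/34

Pre-tax equilibrium: P* = 78.5, Q* = 367.
Tax on sellers shifts supply to S = -221.75 + 7.5(P − 7) = -274.25 + 7.5P.
445.5 - P = -274.25 + 7.5P gives buyer price Pb = 2879/34; sellers receive Ps = 2879/34 − 7 = 2641/34.
New quantity: Q = 445.5 − 1(2879/34) = 6134/17.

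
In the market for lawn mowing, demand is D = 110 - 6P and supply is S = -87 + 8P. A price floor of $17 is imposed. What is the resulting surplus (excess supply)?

Surplus = 41

Equilibrium price would be P* = 197/14, so the floor at 17 binds.
At P = 17: D = 8, S = 49.
Surplus = 49 − 8 = 41.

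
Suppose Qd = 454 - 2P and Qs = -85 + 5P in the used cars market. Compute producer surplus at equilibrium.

Equilibrium: 454 - 2P = -85 + 5P gives P* = 77, Q* = 300.
Supply starts at P = 17 (where Qs = 0).
PS = ½(77 − 17)(300) = 9000.

Producer surplus = 9000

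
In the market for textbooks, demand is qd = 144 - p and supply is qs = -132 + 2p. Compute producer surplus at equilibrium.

Equilibrium: 144 - p = -132 + 2p gives p* = 92, q* = 52.
Supply starts at p = 66 (where qs = 0).
PS = ½(92 − 66)(52) = 676.

Producer surplus = 676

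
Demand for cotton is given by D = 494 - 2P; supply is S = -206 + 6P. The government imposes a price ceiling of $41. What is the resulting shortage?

Shortage = 372

Equilibrium price would be P* = 87.5, so the ceiling at 41 binds.
At P = 41: D = 494 − 2(41) = 412, S = -206 + 6(41) = 40.
Shortage = 412 − 40 = 372.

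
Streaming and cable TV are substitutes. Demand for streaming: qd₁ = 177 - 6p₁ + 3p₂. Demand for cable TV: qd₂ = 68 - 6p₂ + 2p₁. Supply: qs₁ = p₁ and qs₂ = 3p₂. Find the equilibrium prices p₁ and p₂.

Market 1: 177 - 6p₁ + 3p₂ = p₁ → 7p₁ - 3p₂ = 177.
Market 2: 9p₂ - 2p₁ = 68.
Eliminating p₂: 9×(1) + 3×(2) gives 57p₁ = 1797, so p₁ = 599/19.
Back-substitute into (2): p₂ = (68 + 2×599/19) / 9 = 830/57.

p₁ = 599/19, p₂ = 830/57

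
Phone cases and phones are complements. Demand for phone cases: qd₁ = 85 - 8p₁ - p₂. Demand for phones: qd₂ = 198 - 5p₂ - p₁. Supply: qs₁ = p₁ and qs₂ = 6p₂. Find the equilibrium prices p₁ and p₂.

p₁ = 737/98, p₂ = 1697/98

Market 1: 85 - 8p₁ - p₂ = p₁ → 9p₁ + p₂ = 85.
Market 2: 11p₂ + p₁ = 198.
Eliminating p₂: 11×(1) − 1×(2) gives 98p₁ = 737, so p₁ = 737/98.
Back-substitute into (2): p₂ = (198 − 1×737/98) / 11 = 1697/98.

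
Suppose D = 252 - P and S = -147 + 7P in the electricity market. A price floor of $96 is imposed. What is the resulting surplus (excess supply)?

Surplus = 369

Equilibrium price would be P* = 49.875, so the floor at 96 binds.
At P = 96: D = 156, S = 525.
Surplus = 525 − 156 = 369.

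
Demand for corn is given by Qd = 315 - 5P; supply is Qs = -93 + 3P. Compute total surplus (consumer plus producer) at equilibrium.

Equilibrium: 315 - 5P = -93 + 3P gives P* = 51, Q* = 60.
Demand choke price: P = 63; supply starts at P = 31.
CS = ½(63 − 51)(60) = 360; PS = ½(51 − 31)(60) = 600.

Total surplus = 960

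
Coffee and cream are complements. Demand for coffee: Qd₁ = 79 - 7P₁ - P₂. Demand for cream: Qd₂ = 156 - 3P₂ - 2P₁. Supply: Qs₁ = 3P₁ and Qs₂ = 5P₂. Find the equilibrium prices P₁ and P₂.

Market 1: 79 - 7P₁ - P₂ = 3P₁ → 10P₁ + P₂ = 79.
Market 2: 8P₂ + 2P₁ = 156.
Eliminating P₂: 8×(1) − 1×(2) gives 78P₁ = 476, so P₁ = 238/39.
Back-substitute into (2): P₂ = (156 − 2×238/39) / 8 = 701/39.

P₁ = 238/39, P₂ = 701/39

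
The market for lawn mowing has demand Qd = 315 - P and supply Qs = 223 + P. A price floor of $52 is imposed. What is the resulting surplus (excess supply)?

Surplus = 12

Equilibrium price would be P* = 46, so the floor at 52 binds.
At P = 52: Qd = 263, Qs = 275.
Surplus = 275 − 263 = 12.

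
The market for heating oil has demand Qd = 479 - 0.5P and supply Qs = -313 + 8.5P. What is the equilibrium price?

P* = 88

Set Qd = Qs: 479 - 0.5P = -313 + 8.5P.
792 = 9P, so P* = 88.
Q* = 479 − 0.5(88) = 435.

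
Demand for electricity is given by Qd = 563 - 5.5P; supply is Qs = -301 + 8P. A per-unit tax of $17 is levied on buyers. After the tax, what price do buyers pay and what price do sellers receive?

Buyers pay 2000/27, sellers receive 1541/27

Pre-tax equilibrium: P* = 64, Q* = 211.
Tax on buyers shifts demand to Qd = 563 − 5.5(P + 17) = 469.5 - 5.5P.
469.5 - 5.5P = -301 + 8P gives seller price Ps = 1541/27; buyers pay Pb = 1541/27 + 17 = 2000/27.
New quantity: Q = 563 − 5.5(2000/27) = 4201/27.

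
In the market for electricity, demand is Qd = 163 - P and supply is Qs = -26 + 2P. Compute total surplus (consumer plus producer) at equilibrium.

Equilibrium: 163 - P = -26 + 2P gives P* = 63, Q* = 100.
Demand choke price: P = 163; supply starts at P = 13.
CS = ½(163 − 63)(100) = 5000; PS = ½(63 − 13)(100) = 2500.

Total surplus = 7500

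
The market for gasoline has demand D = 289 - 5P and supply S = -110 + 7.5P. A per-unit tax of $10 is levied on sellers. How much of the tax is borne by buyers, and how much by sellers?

Buyers bear $6, sellers bear $4

Pre-tax equilibrium: P* = 31.92, Q* = 129.4.
Tax on sellers shifts supply to S = -110 + 7.5(P − 10) = -185 + 7.5P.
289 - 5P = -185 + 7.5P gives buyer price Pb = 37.92; sellers receive Ps = 37.92 − 10 = 27.92.
New quantity: Q = 289 − 5(37.92) = 99.4.
Buyer burden = 37.92 − 31.92 = 6; seller burden = 31.92 − 27.92 = 4.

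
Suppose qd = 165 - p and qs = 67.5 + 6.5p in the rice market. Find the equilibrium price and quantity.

Set qd = qs: 165 - p = 67.5 + 6.5p.
97.5 = 7.5p, so p* = 13.
q* = 165 − 1(13) = 152.

p* = 13, q* = 152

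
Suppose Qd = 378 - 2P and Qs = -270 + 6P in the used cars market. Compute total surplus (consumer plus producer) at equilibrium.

Total surplus = 15552

Equilibrium: 378 - 2P = -270 + 6P gives P* = 81, Q* = 216.
Demand choke price: P = 189; supply starts at P = 45.
CS = ½(189 − 81)(216) = 11664; PS = ½(81 − 45)(216) = 3888.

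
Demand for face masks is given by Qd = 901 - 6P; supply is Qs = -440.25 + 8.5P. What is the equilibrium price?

P* = 92.5

Set Qd = Qs: 901 - 6P = -440.25 + 8.5P.
1341.25 = 14.5P, so P* = 92.5.
Q* = 901 − 6(92.5) = 346.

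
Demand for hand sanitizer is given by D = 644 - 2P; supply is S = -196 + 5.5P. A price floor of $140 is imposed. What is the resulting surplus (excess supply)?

Surplus = 210

Equilibrium price would be P* = 112, so the floor at 140 binds.
At P = 140: D = 364, S = 574.
Surplus = 574 − 364 = 210.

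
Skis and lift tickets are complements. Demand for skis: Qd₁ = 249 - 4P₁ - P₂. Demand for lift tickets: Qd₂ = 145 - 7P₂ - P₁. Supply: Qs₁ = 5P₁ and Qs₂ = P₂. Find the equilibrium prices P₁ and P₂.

P₁ = 1847/71, P₂ = 1056/71

Market 1: 249 - 4P₁ - P₂ = 5P₁ → 9P₁ + P₂ = 249.
Market 2: 8P₂ + P₁ = 145.
Eliminating P₂: 8×(1) − 1×(2) gives 71P₁ = 1847, so P₁ = 1847/71.
Back-substitute into (2): P₂ = (145 − 1×1847/71) / 8 = 1056/71.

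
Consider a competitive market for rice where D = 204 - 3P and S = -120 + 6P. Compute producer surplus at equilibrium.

Producer surplus = 768

Equilibrium: 204 - 3P = -120 + 6P gives P* = 36, Q* = 96.
Supply starts at P = 20 (where S = 0).
PS = ½(36 − 20)(96) = 768.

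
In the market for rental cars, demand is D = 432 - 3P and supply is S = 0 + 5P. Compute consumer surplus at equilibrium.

Consumer surplus = 12150

Equilibrium: 432 - 3P = 0 + 5P gives P* = 54, Q* = 270.
Demand choke price (D = 0): P = 144.
CS = ½(144 − 54)(270) = 12150.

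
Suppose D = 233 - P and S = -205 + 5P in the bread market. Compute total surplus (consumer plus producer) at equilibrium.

Total surplus = 15360

Equilibrium: 233 - P = -205 + 5P gives P* = 73, Q* = 160.
Demand choke price: P = 233; supply starts at P = 41.
CS = ½(233 − 73)(160) = 12800; PS = ½(73 − 41)(160) = 2560.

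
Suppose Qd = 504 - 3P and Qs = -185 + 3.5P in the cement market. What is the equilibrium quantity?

Set Qd = Qs: 504 - 3P = -185 + 3.5P.
689 = 6.5P, so P* = 106.
Q* = 504 − 3(106) = 186.

Q* = 186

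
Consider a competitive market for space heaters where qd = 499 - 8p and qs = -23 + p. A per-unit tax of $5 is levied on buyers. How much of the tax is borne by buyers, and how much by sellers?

Pre-tax equilibrium: p* = 58, q* = 35.
Tax on buyers shifts demand to qd = 499 − 8(p + 5) = 459 - 8p.
459 - 8p = -23 + p gives seller price ps = 482/9; buyers pay pb = 482/9 + 5 = 527/9.
New quantity: q = 499 − 8(527/9) = 275/9.
Buyer burden = 527/9 − 58 = 5/9; seller burden = 58 − 482/9 = 40/9.

Buyers bear 5/9, sellers bear 40/9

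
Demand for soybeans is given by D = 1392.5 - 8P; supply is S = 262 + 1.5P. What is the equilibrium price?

Set D = S: 1392.5 - 8P = 262 + 1.5P.
1130.5 = 9.5P, so P* = 119.
Q* = 1392.5 − 8(119) = 440.5.

P* = 119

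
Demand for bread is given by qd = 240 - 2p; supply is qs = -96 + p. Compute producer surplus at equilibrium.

Equilibrium: 240 - 2p = -96 + p gives p* = 112, q* = 16.
Supply starts at p = 96 (where qs = 0).
PS = ½(112 − 96)(16) = 128.

Producer surplus = 128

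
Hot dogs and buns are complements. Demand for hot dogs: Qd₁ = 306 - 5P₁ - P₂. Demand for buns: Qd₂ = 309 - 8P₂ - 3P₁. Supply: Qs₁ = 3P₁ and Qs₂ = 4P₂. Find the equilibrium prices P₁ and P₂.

Market 1: 306 - 5P₁ - P₂ = 3P₁ → 8P₁ + P₂ = 306.
Market 2: 12P₂ + 3P₁ = 309.
Eliminating P₂: 12×(1) − 1×(2) gives 93P₁ = 3363, so P₁ = 1121/31.
Back-substitute into (2): P₂ = (309 − 3×1121/31) / 12 = 518/31.

P₁ = 1121/31, P₂ = 518/31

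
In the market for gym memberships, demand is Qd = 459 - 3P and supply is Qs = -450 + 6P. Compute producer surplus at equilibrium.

Equilibrium: 459 - 3P = -450 + 6P gives P* = 101, Q* = 156.
Supply starts at P = 75 (where Qs = 0).
PS = ½(101 − 75)(156) = 2028.

Producer surplus = 2028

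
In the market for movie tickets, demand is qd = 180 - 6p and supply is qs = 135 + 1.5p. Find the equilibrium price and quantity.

p* = 6, q* = 144

Set qd = qs: 180 - 6p = 135 + 1.5p.
45 = 7.5p, so p* = 6.
q* = 180 − 6(6) = 144.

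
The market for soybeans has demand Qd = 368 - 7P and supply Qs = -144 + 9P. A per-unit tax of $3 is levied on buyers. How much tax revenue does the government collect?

Tax revenue = 396.5625

Pre-tax equilibrium: P* = 32, Q* = 144.
Tax on buyers shifts demand to Qd = 368 − 7(P + 3) = 347 - 7P.
347 - 7P = -144 + 9P gives seller price Ps = 30.6875; buyers pay Pb = 30.6875 + 3 = 33.6875.
New quantity: Q = 368 − 7(33.6875) = 132.1875.
Revenue = 3 × 132.1875 = 396.5625.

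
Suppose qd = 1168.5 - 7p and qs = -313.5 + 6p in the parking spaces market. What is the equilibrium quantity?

q* = 370.5

Set qd = qs: 1168.5 - 7p = -313.5 + 6p.
1482 = 13p, so p* = 114.
q* = 1168.5 − 7(114) = 370.5.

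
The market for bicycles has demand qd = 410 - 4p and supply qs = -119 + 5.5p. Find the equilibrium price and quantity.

p* = 1058/19, q* = 3558/19

Set qd = qs: 410 - 4p = -119 + 5.5p.
529 = 9.5p, so p* = 1058/19.
q* = 410 − 4(1058/19) = 3558/19.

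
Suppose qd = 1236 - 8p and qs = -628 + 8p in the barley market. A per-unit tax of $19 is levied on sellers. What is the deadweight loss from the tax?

Pre-tax equilibrium: p* = 116.5, q* = 304.
Tax on sellers shifts supply to qs = -628 + 8(p − 19) = -780 + 8p.
1236 - 8p = -780 + 8p gives buyer price pb = 126; sellers receive ps = 126 − 19 = 107.
New quantity: q = 1236 − 8(126) = 228.
DWL = ½ × 19 × (304 − 228) = 722.

Deadweight loss = 722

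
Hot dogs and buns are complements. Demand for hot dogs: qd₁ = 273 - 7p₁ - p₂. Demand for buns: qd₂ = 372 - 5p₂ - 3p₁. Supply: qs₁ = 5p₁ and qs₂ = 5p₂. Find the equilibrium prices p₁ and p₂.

p₁ = 262/13, p₂ = 405/13

Market 1: 273 - 7p₁ - p₂ = 5p₁ → 12p₁ + p₂ = 273.
Market 2: 10p₂ + 3p₁ = 372.
Eliminating p₂: 10×(1) − 1×(2) gives 117p₁ = 2358, so p₁ = 262/13.
Back-substitute into (2): p₂ = (372 − 3×262/13) / 10 = 405/13.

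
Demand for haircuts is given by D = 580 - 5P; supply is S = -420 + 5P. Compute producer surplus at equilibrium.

Producer surplus = 640

Equilibrium: 580 - 5P = -420 + 5P gives P* = 100, Q* = 80.
Supply starts at P = 84 (where S = 0).
PS = ½(100 − 84)(80) = 640.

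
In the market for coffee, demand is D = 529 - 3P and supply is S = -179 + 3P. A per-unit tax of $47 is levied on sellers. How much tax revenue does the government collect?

Tax revenue = 4911.5

Pre-tax equilibrium: P* = 118, Q* = 175.
Tax on sellers shifts supply to S = -179 + 3(P − 47) = -320 + 3P.
529 - 3P = -320 + 3P gives buyer price Pb = 141.5; sellers receive Ps = 141.5 − 47 = 94.5.
New quantity: Q = 529 − 3(141.5) = 104.5.
Revenue = 47 × 104.5 = 4911.5.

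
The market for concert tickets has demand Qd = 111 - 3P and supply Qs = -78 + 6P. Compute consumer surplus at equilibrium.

Consumer surplus = 384

Equilibrium: 111 - 3P = -78 + 6P gives P* = 21, Q* = 48.
Demand choke price (Qd = 0): P = 37.
CS = ½(37 − 21)(48) = 384.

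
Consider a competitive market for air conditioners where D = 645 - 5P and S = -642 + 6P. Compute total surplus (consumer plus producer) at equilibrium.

Total surplus = 660

Equilibrium: 645 - 5P = -642 + 6P gives P* = 117, Q* = 60.
Demand choke price: P = 129; supply starts at P = 107.
CS = ½(129 − 117)(60) = 360; PS = ½(117 − 107)(60) = 300.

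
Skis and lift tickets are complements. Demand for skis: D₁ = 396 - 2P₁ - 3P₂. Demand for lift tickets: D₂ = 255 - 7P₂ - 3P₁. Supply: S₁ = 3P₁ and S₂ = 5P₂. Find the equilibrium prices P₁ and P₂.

Market 1: 396 - 2P₁ - 3P₂ = 3P₁ → 5P₁ + 3P₂ = 396.
Market 2: 12P₂ + 3P₁ = 255.
Eliminating P₂: 12×(1) − 3×(2) gives 51P₁ = 3987, so P₁ = 1329/17.
Back-substitute into (2): P₂ = (255 − 3×1329/17) / 12 = 29/17.

P₁ = 1329/17, P₂ = 29/17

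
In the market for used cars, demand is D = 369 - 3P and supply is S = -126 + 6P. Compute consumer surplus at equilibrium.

Consumer surplus = 6936

Equilibrium: 369 - 3P = -126 + 6P gives P* = 55, Q* = 204.
Demand choke price (D = 0): P = 123.
CS = ½(123 − 55)(204) = 6936.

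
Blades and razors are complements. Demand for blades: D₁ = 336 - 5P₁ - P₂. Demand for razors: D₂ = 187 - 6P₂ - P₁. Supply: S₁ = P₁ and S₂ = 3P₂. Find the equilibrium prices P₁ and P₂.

Market 1: 336 - 5P₁ - P₂ = P₁ → 6P₁ + P₂ = 336.
Market 2: 9P₂ + P₁ = 187.
Eliminating P₂: 9×(1) − 1×(2) gives 53P₁ = 2837, so P₁ = 2837/53.
Back-substitute into (2): P₂ = (187 − 1×2837/53) / 9 = 786/53.

P₁ = 2837/53, P₂ = 786/53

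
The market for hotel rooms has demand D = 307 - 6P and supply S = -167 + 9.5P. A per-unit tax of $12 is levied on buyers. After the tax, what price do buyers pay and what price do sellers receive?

Pre-tax equilibrium: P* = 948/31, Q* = 3829/31.
Tax on buyers shifts demand to D = 307 − 6(P + 12) = 235 - 6P.
235 - 6P = -167 + 9.5P gives seller price Ps = 804/31; buyers pay Pb = 804/31 + 12 = 1176/31.
New quantity: Q = 307 − 6(1176/31) = 2461/31.

Buyers pay 1176/31, sellers receive 804/31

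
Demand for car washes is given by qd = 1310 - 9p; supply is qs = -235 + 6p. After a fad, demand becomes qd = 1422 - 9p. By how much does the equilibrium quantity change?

Δq = 44.8

Original equilibrium: p* = 103, q* = 383.
New equilibrium: 1422 - 9p = -235 + 6p, so 1657 = 15p and p' = 1657/15; q' = 1422 − 9(1657/15) = 427.8.
Change in quantity: 427.8 − 383 = 44.8.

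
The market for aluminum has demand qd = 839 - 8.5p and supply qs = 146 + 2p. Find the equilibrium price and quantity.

Set qd = qs: 839 - 8.5p = 146 + 2p.
693 = 10.5p, so p* = 66.
q* = 839 − 8.5(66) = 278.

p* = 66, q* = 278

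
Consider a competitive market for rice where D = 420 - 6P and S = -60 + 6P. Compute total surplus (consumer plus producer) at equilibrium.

Total surplus = 5400

Equilibrium: 420 - 6P = -60 + 6P gives P* = 40, Q* = 180.
Demand choke price: P = 70; supply starts at P = 10.
CS = ½(70 − 40)(180) = 2700; PS = ½(40 − 10)(180) = 2700.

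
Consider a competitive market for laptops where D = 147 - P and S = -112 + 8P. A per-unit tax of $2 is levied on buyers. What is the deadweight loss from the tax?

Pre-tax equilibrium: P* = 259/9, Q* = 1064/9.
Tax on buyers shifts demand to D = 147 − 1(P + 2) = 145 - P.
145 - P = -112 + 8P gives seller price Ps = 257/9; buyers pay Pb = 257/9 + 2 = 275/9.
New quantity: Q = 147 − 1(275/9) = 1048/9.
DWL = ½ × 2 × (1064/9 − 1048/9) = 16/9.

Deadweight loss = 16/9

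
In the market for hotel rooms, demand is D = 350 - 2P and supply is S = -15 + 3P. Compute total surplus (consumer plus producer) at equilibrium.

Equilibrium: 350 - 2P = -15 + 3P gives P* = 73, Q* = 204.
Demand choke price: P = 175; supply starts at P = 5.
CS = ½(175 − 73)(204) = 10404; PS = ½(73 − 5)(204) = 6936.

Total surplus = 17340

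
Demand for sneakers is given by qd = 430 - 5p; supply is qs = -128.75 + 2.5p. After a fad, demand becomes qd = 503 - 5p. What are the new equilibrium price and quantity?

Original equilibrium: p* = 74.5, q* = 57.5.
New equilibrium: 503 - 5p = -128.75 + 2.5p, so 631.75 = 7.5p and p' = 2527/30; q' = 503 − 5(2527/30) = 491/6.

p' = 2527/30, q' = 491/6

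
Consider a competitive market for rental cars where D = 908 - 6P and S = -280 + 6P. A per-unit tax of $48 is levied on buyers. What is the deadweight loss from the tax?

Pre-tax equilibrium: P* = 99, Q* = 314.
Tax on buyers shifts demand to D = 908 − 6(P + 48) = 620 - 6P.
620 - 6P = -280 + 6P gives seller price Ps = 75; buyers pay Pb = 75 + 48 = 123.
New quantity: Q = 908 − 6(123) = 170.
DWL = ½ × 48 × (314 − 170) = 3456.

Deadweight loss = 3456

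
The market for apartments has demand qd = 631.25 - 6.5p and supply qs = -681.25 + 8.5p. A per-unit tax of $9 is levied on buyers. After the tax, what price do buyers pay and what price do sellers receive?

Buyers pay $92.6, sellers receive $83.6

Pre-tax equilibrium: p* = 87.5, q* = 62.5.
Tax on buyers shifts demand to qd = 631.25 − 6.5(p + 9) = 572.75 - 6.5p.
572.75 - 6.5p = -681.25 + 8.5p gives seller price ps = 83.6; buyers pay pb = 83.6 + 9 = 92.6.
New quantity: q = 631.25 − 6.5(92.6) = 29.35.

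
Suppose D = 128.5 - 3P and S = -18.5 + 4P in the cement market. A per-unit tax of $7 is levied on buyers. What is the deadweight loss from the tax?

Pre-tax equilibrium: P* = 21, Q* = 65.5.
Tax on buyers shifts demand to D = 128.5 − 3(P + 7) = 107.5 - 3P.
107.5 - 3P = -18.5 + 4P gives seller price Ps = 18; buyers pay Pb = 18 + 7 = 25.
New quantity: Q = 128.5 − 3(25) = 53.5.
DWL = ½ × 7 × (65.5 − 53.5) = 42.

Deadweight loss = 42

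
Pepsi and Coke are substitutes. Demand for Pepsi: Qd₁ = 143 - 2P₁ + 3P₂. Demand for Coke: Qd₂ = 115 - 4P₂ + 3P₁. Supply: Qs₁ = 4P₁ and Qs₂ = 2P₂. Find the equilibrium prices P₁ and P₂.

Market 1: 143 - 2P₁ + 3P₂ = 4P₁ → 6P₁ - 3P₂ = 143.
Market 2: 6P₂ - 3P₁ = 115.
Eliminating P₂: 6×(1) + 3×(2) gives 27P₁ = 1203, so P₁ = 401/9.
Back-substitute into (2): P₂ = (115 + 3×401/9) / 6 = 373/9.

P₁ = 401/9, P₂ = 373/9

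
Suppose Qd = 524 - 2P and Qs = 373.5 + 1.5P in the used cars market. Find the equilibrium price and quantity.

Set Qd = Qs: 524 - 2P = 373.5 + 1.5P.
150.5 = 3.5P, so P* = 43.
Q* = 524 − 2(43) = 438.

P* = 43, Q* = 438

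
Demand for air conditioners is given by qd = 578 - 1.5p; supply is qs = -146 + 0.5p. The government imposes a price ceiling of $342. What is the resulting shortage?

Shortage = 40

Equilibrium price would be p* = 362, so the ceiling at 342 binds.
At p = 342: qd = 578 − 1.5(342) = 65, qs = -146 + 0.5(342) = 25.
Shortage = 65 − 25 = 40.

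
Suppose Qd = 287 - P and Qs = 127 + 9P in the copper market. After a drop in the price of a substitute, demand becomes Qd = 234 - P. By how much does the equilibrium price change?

ΔP = -5.3

Original equilibrium: P* = 16, Q* = 271.
New equilibrium: 234 - P = 127 + 9P, so 107 = 10P and P' = 10.7; Q' = 234 − 1(10.7) = 223.3.
Change in price: 10.7 − 16 = -5.3.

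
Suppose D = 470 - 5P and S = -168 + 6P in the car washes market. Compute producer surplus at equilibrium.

Equilibrium: 470 - 5P = -168 + 6P gives P* = 58, Q* = 180.
Supply starts at P = 28 (where S = 0).
PS = ½(58 − 28)(180) = 2700.

Producer surplus = 2700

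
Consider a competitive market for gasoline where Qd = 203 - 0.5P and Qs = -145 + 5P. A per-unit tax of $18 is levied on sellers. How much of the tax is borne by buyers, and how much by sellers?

Pre-tax equilibrium: P* = 696/11, Q* = 1885/11.
Tax on sellers shifts supply to Qs = -145 + 5(P − 18) = -235 + 5P.
203 - 0.5P = -235 + 5P gives buyer price Pb = 876/11; sellers receive Ps = 876/11 − 18 = 678/11.
New quantity: Q = 203 − 0.5(876/11) = 1795/11.
Buyer burden = 876/11 − 696/11 = 180/11; seller burden = 696/11 − 678/11 = 18/11.

Buyers bear 180/11, sellers bear 18/11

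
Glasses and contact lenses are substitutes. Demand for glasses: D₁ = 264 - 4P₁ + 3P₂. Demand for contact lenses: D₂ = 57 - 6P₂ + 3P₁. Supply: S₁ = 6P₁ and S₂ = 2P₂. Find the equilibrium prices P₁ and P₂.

Market 1: 264 - 4P₁ + 3P₂ = 6P₁ → 10P₁ - 3P₂ = 264.
Market 2: 8P₂ - 3P₁ = 57.
Eliminating P₂: 8×(1) + 3×(2) gives 71P₁ = 2283, so P₁ = 2283/71.
Back-substitute into (2): P₂ = (57 + 3×2283/71) / 8 = 1362/71.

P₁ = 2283/71, P₂ = 1362/71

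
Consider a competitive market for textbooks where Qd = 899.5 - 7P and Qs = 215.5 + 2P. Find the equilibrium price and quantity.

Set Qd = Qs: 899.5 - 7P = 215.5 + 2P.
684 = 9P, so P* = 76.
Q* = 899.5 − 7(76) = 367.5.

P* = 76, Q* = 367.5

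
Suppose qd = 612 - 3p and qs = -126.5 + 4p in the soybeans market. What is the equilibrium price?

p* = 105.5

Set qd = qs: 612 - 3p = -126.5 + 4p.
738.5 = 7p, so p* = 105.5.
q* = 612 − 3(105.5) = 295.5.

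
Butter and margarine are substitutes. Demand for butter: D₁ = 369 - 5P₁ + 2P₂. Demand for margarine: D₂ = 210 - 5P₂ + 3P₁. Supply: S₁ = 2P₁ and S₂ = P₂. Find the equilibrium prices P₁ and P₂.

Market 1: 369 - 5P₁ + 2P₂ = 2P₁ → 7P₁ - 2P₂ = 369.
Market 2: 6P₂ - 3P₁ = 210.
Eliminating P₂: 6×(1) + 2×(2) gives 36P₁ = 2634, so P₁ = 439/6.
Back-substitute into (2): P₂ = (210 + 3×439/6) / 6 = 859/12.

P₁ = 439/6, P₂ = 859/12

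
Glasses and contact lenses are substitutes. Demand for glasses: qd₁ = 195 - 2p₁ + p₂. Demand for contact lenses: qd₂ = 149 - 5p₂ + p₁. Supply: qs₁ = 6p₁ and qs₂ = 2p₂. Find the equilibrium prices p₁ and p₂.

Market 1: 195 - 2p₁ + p₂ = 6p₁ → 8p₁ - p₂ = 195.
Market 2: 7p₂ - p₁ = 149.
Eliminating p₂: 7×(1) + 1×(2) gives 55p₁ = 1514, so p₁ = 1514/55.
Back-substitute into (2): p₂ = (149 + 1×1514/55) / 7 = 1387/55.

p₁ = 1514/55, p₂ = 1387/55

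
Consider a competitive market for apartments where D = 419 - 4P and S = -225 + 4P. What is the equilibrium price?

P* = 80.5

Set D = S: 419 - 4P = -225 + 4P.
644 = 8P, so P* = 80.5.
Q* = 419 − 4(80.5) = 97.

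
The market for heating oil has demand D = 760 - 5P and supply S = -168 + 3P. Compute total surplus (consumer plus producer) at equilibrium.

Equilibrium: 760 - 5P = -168 + 3P gives P* = 116, Q* = 180.
Demand choke price: P = 152; supply starts at P = 56.
CS = ½(152 − 116)(180) = 3240; PS = ½(116 − 56)(180) = 5400.

Total surplus = 8640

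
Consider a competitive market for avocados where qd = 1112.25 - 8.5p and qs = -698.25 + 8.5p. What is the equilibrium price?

Set qd = qs: 1112.25 - 8.5p = -698.25 + 8.5p.
1810.5 = 17p, so p* = 106.5.
q* = 1112.25 − 8.5(106.5) = 207.

p* = 106.5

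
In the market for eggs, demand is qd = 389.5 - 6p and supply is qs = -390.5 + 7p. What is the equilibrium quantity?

Set qd = qs: 389.5 - 6p = -390.5 + 7p.
780 = 13p, so p* = 60.
q* = 389.5 − 6(60) = 29.5.

q* = 29.5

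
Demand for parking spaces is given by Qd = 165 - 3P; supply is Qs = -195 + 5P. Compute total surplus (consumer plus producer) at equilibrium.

Total surplus = 240

Equilibrium: 165 - 3P = -195 + 5P gives P* = 45, Q* = 30.
Demand choke price: P = 55; supply starts at P = 39.
CS = ½(55 − 45)(30) = 150; PS = ½(45 − 39)(30) = 90.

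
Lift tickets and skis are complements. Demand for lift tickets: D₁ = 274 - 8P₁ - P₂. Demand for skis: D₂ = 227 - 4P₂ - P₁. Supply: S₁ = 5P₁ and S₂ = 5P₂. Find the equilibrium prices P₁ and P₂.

P₁ = 2239/116, P₂ = 2677/116

Market 1: 274 - 8P₁ - P₂ = 5P₁ → 13P₁ + P₂ = 274.
Market 2: 9P₂ + P₁ = 227.
Eliminating P₂: 9×(1) − 1×(2) gives 116P₁ = 2239, so P₁ = 2239/116.
Back-substitute into (2): P₂ = (227 − 1×2239/116) / 9 = 2677/116.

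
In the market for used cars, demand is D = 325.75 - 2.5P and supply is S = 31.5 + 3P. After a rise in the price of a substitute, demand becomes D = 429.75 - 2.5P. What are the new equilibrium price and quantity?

P' = 1593/22, Q' = 2736/11

Original equilibrium: P* = 53.5, Q* = 192.
New equilibrium: 429.75 - 2.5P = 31.5 + 3P, so 398.25 = 5.5P and P' = 1593/22; Q' = 429.75 − 2.5(1593/22) = 2736/11.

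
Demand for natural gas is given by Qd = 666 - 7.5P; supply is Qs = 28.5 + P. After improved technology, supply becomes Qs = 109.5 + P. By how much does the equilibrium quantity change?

ΔQ = 1215/17

Original equilibrium: P* = 75, Q* = 103.5.
New equilibrium: 666 - 7.5P = 109.5 + P, so 556.5 = 8.5P and P' = 1113/17; Q' = 666 − 7.5(1113/17) = 5949/34.
Change in quantity: 5949/34 − 103.5 = 1215/17.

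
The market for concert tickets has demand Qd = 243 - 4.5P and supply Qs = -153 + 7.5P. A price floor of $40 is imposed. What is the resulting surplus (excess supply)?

Equilibrium price would be P* = 33, so the floor at 40 binds.
At P = 40: Qd = 63, Qs = 147.
Surplus = 147 − 63 = 84.

Surplus = 84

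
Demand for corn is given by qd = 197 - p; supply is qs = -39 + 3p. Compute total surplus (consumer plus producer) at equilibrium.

Total surplus = 12696

Equilibrium: 197 - p = -39 + 3p gives p* = 59, q* = 138.
Demand choke price: p = 197; supply starts at p = 13.
CS = ½(197 − 59)(138) = 9522; PS = ½(59 − 13)(138) = 3174.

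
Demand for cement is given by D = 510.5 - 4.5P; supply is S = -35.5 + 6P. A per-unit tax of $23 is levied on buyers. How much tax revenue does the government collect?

Tax revenue = 69989/14

Pre-tax equilibrium: P* = 52, Q* = 276.5.
Tax on buyers shifts demand to D = 510.5 − 4.5(P + 23) = 407 - 4.5P.
407 - 4.5P = -35.5 + 6P gives seller price Ps = 295/7; buyers pay Pb = 295/7 + 23 = 456/7.
New quantity: Q = 510.5 − 4.5(456/7) = 3043/14.
Revenue = 23 × 3043/14 = 69989/14.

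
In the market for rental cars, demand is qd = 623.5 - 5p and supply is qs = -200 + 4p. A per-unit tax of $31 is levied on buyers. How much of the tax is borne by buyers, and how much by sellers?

Pre-tax equilibrium: p* = 91.5, q* = 166.
Tax on buyers shifts demand to qd = 623.5 − 5(p + 31) = 468.5 - 5p.
468.5 - 5p = -200 + 4p gives seller price ps = 1337/18; buyers pay pb = 1337/18 + 31 = 1895/18.
New quantity: q = 623.5 − 5(1895/18) = 874/9.
Buyer burden = 1895/18 − 91.5 = 124/9; seller burden = 91.5 − 1337/18 = 155/9.

Buyers bear 124/9, sellers bear 155/9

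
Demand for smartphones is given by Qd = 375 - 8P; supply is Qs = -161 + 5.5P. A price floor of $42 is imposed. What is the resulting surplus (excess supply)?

Equilibrium price would be P* = 1072/27, so the floor at 42 binds.
At P = 42: Qd = 39, Qs = 70.
Surplus = 70 − 39 = 31.

Surplus = 31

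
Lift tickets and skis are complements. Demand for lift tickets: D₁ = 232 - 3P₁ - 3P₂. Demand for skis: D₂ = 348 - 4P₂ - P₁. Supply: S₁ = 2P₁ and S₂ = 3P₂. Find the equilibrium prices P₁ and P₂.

P₁ = 18.125, P₂ = 47.125

Market 1: 232 - 3P₁ - 3P₂ = 2P₁ → 5P₁ + 3P₂ = 232.
Market 2: 7P₂ + P₁ = 348.
Eliminating P₂: 7×(1) − 3×(2) gives 32P₁ = 580, so P₁ = 18.125.
Back-substitute into (2): P₂ = (348 − 1×18.125) / 7 = 47.125.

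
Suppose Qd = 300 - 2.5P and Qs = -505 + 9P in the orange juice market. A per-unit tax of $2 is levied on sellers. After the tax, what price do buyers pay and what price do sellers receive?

Buyers pay 1646/23, sellers receive 1600/23

Pre-tax equilibrium: P* = 70, Q* = 125.
Tax on sellers shifts supply to Qs = -505 + 9(P − 2) = -523 + 9P.
300 - 2.5P = -523 + 9P gives buyer price Pb = 1646/23; sellers receive Ps = 1646/23 − 2 = 1600/23.
New quantity: Q = 300 − 2.5(1646/23) = 2785/23.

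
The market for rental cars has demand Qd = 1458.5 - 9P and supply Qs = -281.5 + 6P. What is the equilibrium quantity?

Set Qd = Qs: 1458.5 - 9P = -281.5 + 6P.
1740 = 15P, so P* = 116.
Q* = 1458.5 − 9(116) = 414.5.

Q* = 414.5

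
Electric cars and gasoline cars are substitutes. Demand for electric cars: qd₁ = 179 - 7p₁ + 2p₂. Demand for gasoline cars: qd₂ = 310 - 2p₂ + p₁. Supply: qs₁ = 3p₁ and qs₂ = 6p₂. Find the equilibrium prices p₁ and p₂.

Market 1: 179 - 7p₁ + 2p₂ = 3p₁ → 10p₁ - 2p₂ = 179.
Market 2: 8p₂ - p₁ = 310.
Eliminating p₂: 8×(1) + 2×(2) gives 78p₁ = 2052, so p₁ = 342/13.
Back-substitute into (2): p₂ = (310 + 1×342/13) / 8 = 1093/26.

p₁ = 342/13, p₂ = 1093/26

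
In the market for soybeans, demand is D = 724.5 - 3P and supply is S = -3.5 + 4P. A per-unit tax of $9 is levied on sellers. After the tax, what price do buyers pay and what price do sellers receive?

Pre-tax equilibrium: P* = 104, Q* = 412.5.
Tax on sellers shifts supply to S = -3.5 + 4(P − 9) = -39.5 + 4P.
724.5 - 3P = -39.5 + 4P gives buyer price Pb = 764/7; sellers receive Ps = 764/7 − 9 = 701/7.
New quantity: Q = 724.5 − 3(764/7) = 5559/14.

Buyers pay 764/7, sellers receive 701/7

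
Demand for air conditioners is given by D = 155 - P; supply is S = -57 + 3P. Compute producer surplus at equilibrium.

Equilibrium: 155 - P = -57 + 3P gives P* = 53, Q* = 102.
Supply starts at P = 19 (where S = 0).
PS = ½(53 − 19)(102) = 1734.

Producer surplus = 1734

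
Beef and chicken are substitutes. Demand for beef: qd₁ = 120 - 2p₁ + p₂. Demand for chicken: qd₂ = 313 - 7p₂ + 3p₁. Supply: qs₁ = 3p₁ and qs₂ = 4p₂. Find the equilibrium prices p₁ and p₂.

Market 1: 120 - 2p₁ + p₂ = 3p₁ → 5p₁ - p₂ = 120.
Market 2: 11p₂ - 3p₁ = 313.
Eliminating p₂: 11×(1) + 1×(2) gives 52p₁ = 1633, so p₁ = 1633/52.
Back-substitute into (2): p₂ = (313 + 3×1633/52) / 11 = 1925/52.

p₁ = 1633/52, p₂ = 1925/52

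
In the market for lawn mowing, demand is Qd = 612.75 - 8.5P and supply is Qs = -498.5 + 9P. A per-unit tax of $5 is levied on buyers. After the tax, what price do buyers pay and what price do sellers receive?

Buyers pay 925/14, sellers receive 855/14

Pre-tax equilibrium: P* = 63.5, Q* = 73.
Tax on buyers shifts demand to Qd = 612.75 − 8.5(P + 5) = 570.25 - 8.5P.
570.25 - 8.5P = -498.5 + 9P gives seller price Ps = 855/14; buyers pay Pb = 855/14 + 5 = 925/14.
New quantity: Q = 612.75 − 8.5(925/14) = 358/7.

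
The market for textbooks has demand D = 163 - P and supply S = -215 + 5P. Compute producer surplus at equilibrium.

Equilibrium: 163 - P = -215 + 5P gives P* = 63, Q* = 100.
Supply starts at P = 43 (where S = 0).
PS = ½(63 − 43)(100) = 1000.

Producer surplus = 1000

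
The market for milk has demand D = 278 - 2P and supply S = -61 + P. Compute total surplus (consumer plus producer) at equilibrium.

Total surplus = 2028

Equilibrium: 278 - 2P = -61 + P gives P* = 113, Q* = 52.
Demand choke price: P = 139; supply starts at P = 61.
CS = ½(139 − 113)(52) = 676; PS = ½(113 − 61)(52) = 1352.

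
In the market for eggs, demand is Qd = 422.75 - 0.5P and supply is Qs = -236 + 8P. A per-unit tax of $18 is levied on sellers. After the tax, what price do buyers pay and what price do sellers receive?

Pre-tax equilibrium: P* = 77.5, Q* = 384.
Tax on sellers shifts supply to Qs = -236 + 8(P − 18) = -380 + 8P.
422.75 - 0.5P = -380 + 8P gives buyer price Pb = 3211/34; sellers receive Ps = 3211/34 − 18 = 2599/34.
New quantity: Q = 422.75 − 0.5(3211/34) = 6384/17.

Buyers pay 3211/34, sellers receive 2599/34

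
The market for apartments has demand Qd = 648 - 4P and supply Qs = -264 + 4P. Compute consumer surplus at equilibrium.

Consumer surplus = 4608

Equilibrium: 648 - 4P = -264 + 4P gives P* = 114, Q* = 192.
Demand choke price (Qd = 0): P = 162.
CS = ½(162 − 114)(192) = 4608.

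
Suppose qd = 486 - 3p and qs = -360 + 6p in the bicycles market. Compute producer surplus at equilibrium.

Producer surplus = 3468

Equilibrium: 486 - 3p = -360 + 6p gives p* = 94, q* = 204.
Supply starts at p = 60 (where qs = 0).
PS = ½(94 − 60)(204) = 3468.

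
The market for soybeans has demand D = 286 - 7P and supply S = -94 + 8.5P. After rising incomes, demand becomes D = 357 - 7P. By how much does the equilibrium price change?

ΔP = 142/31

Original equilibrium: P* = 760/31, Q* = 3546/31.
New equilibrium: 357 - 7P = -94 + 8.5P, so 451 = 15.5P and P' = 902/31; Q' = 357 − 7(902/31) = 4753/31.
Change in price: 902/31 − 760/31 = 142/31.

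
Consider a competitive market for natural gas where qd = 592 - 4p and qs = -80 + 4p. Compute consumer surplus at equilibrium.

Equilibrium: 592 - 4p = -80 + 4p gives p* = 84, q* = 256.
Demand choke price (qd = 0): p = 148.
CS = ½(148 − 84)(256) = 8192.

Consumer surplus = 8192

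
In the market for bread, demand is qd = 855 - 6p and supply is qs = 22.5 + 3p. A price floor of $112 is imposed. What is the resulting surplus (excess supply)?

Equilibrium price would be p* = 92.5, so the floor at 112 binds.
At p = 112: qd = 183, qs = 358.5.
Surplus = 358.5 − 183 = 175.5.

Surplus = 175.5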